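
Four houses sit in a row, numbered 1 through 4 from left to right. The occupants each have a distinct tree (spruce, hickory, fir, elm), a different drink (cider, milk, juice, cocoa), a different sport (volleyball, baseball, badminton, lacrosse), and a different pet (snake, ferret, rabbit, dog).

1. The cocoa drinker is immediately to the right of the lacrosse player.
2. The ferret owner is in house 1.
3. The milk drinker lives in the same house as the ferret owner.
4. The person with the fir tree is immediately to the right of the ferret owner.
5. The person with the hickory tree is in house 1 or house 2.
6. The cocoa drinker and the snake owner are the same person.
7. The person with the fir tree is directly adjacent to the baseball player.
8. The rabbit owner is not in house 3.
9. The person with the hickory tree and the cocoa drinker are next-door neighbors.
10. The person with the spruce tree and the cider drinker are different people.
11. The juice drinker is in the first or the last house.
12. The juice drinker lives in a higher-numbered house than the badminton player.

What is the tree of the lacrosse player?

hickory

By clue 2, the ferret owner is in house 1.
Clue 3: the milk drinker is in house 1.
The person with the fir tree is in house 2 (clue 4).
The juice drinker is in house 4 (clue 12).
That leaves volleyball as the sport for house 4.
From clue 9, the cocoa drinker must be in house 2.
House 1 tree: only hickory fits.
The only drink still possible for house 3 is cider.
Clue 1 places the lacrosse player in house 1.
From clue 6, the snake owner must be in house 2.
Clue 10 places the person with the spruce tree in house 4.
House 3's tree must be elm (nothing else left).
House 2 sport: only badminton fits.
House 3's sport must be baseball (nothing else left).
So house 3 gets dog for pet.
That leaves rabbit as the pet for house 4.
So: house 1 = hickory/milk/lacrosse/ferret, house 2 = fir/cocoa/badminton/snake, house 3 = elm/cider/baseball/dog, house 4 = spruce/juice/volleyball/rabbit.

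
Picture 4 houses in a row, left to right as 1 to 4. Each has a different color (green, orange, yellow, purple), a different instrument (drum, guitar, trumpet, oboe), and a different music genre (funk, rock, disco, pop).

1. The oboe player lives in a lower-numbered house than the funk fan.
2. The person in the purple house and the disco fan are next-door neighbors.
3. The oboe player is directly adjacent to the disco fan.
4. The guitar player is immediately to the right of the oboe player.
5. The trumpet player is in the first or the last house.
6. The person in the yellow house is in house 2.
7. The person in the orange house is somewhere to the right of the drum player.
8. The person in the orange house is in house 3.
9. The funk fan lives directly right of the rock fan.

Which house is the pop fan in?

1

Clue 6: the person in the yellow house is in house 2.
Clue 8: the person in the orange house is in house 3.
The person in the green house is narrowed to house 1 or 4; consider each.
Placing it in house 1 leads to a contradiction, so it's in house 4.
That leaves purple as the color for house 1.
Clue 2 places the disco fan in house 2.
House 3's instrument must be oboe (nothing else left).
The funk fan is in house 4 (clue 1).
The guitar player is in house 4 (clue 4).
Clue 9 places the rock fan in house 3.
House 1 instrument: only trumpet fits.
House 2's instrument must be drum (nothing else left).
House 1's music genre must be pop (nothing else left).
So: house 1 = purple/trumpet/pop, house 2 = yellow/drum/disco, house 3 = orange/oboe/rock, house 4 = green/guitar/funk.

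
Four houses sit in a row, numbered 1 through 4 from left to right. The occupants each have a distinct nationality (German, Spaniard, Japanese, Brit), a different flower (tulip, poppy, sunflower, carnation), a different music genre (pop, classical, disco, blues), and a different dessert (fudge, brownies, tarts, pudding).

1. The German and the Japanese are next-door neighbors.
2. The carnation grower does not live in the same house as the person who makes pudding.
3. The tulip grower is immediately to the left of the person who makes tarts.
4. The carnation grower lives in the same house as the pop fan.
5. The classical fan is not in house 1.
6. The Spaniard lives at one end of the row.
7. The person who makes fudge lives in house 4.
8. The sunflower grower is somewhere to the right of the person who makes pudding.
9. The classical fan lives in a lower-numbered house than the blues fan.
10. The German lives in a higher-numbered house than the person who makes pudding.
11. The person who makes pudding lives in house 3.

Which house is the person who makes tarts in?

2

By clue 7, the person who makes fudge is in house 4.
Clue 11 places the person who makes pudding in house 3.
House 1's dessert must be brownies (nothing else left).
House 2's dessert must be tarts (nothing else left).
Clue 3: the tulip grower is in house 1.
The sunflower grower is in house 4 (clue 8).
Clue 10 places the German in house 4.
That leaves Spaniard as the nationality for house 1.
So house 2 gets carnation for flower.
So house 3 gets poppy for flower.
From clue 1, the Japanese must be in house 3.
The pop fan is in house 2 (clue 4).
That leaves Brit as the nationality for house 2.
The only music genre still possible for house 1 is disco.
That leaves classical as the music genre for house 3.
The only music genre still possible for house 4 is blues.
So: house 1 = Spaniard/tulip/disco/brownies, house 2 = Brit/carnation/pop/tarts, house 3 = Japanese/poppy/classical/pudding, house 4 = German/sunflower/blues/fudge.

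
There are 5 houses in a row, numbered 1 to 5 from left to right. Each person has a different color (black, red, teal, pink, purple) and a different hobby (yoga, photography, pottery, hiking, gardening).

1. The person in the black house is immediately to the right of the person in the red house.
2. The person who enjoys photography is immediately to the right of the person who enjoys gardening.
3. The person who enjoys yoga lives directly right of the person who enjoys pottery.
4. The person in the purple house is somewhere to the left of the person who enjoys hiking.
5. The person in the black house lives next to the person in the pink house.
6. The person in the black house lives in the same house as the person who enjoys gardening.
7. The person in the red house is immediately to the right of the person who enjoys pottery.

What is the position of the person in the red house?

House 1 hobby: only pottery fits.
Clue 3 places the person who enjoys yoga in house 2.
Clue 7 places the person in the red house in house 2.
Clue 1: the person in the black house is in house 3.
The person in the pink house is in house 4 (clue 5).
By clue 6, the person who enjoys gardening is in house 3.
That leaves purple as the color for house 1.
The only color still possible for house 5 is teal.
The person who enjoys photography is in house 4 (clue 2).
That leaves hiking as the hobby for house 5.
So: house 1 = purple/pottery, house 2 = red/yoga, house 3 = black/gardening, house 4 = pink/photography, house 5 = teal/hiking.

2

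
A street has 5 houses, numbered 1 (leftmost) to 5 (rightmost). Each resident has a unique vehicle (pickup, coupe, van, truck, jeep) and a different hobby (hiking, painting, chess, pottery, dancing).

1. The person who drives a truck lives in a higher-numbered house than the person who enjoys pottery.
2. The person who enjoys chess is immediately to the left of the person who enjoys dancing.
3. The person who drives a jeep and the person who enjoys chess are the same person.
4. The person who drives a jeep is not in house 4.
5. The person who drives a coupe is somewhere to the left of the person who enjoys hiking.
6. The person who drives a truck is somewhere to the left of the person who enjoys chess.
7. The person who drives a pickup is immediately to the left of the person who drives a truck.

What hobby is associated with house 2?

House 5's vehicle must be van (nothing else left).
Clue 3: the person who drives a jeep is in house 3.
From clue 3, the person who enjoys chess must be in house 3.
By clue 6, the person who drives a truck is in house 2.
By clue 7, the person who drives a pickup is in house 1.
The only vehicle still possible for house 4 is coupe.
From clue 1, the person who enjoys pottery must be in house 1.
From clue 2, the person who enjoys dancing must be in house 4.
Clue 5 places the person who enjoys hiking in house 5.
That leaves painting as the hobby for house 2.
So: house 1 = pickup/pottery, house 2 = truck/painting, house 3 = jeep/chess, house 4 = coupe/dancing, house 5 = van/hiking.

painting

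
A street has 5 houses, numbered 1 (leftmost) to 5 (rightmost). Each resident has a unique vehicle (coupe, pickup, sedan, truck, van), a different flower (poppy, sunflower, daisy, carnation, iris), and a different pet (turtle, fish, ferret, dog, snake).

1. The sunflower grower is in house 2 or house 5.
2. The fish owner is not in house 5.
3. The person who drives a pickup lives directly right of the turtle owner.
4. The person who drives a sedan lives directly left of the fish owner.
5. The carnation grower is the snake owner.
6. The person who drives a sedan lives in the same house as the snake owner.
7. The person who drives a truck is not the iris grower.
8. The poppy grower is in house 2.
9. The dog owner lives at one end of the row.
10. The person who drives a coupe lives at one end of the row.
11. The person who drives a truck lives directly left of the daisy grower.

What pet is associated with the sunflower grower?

Clue 8: the poppy grower is in house 2.
House 5 flower: only sunflower fits.
The person who drives a coupe is narrowed to house 1 or 5; consider each.
Placing it in house 1 leads to a contradiction, so it's in house 5.
The person who drives a sedan is narrowed to house 1 or 3; consider each.
Placing it in house 3 leads to a contradiction, so it's in house 1.
From clue 4, the fish owner must be in house 2.
Clue 6: the snake owner is in house 1.
So house 4 gets ferret for pet.
The only pet still possible for house 5 is dog.
From clue 3, the person who drives a pickup must be in house 4.
By clue 5, the carnation grower is in house 1.
That leaves turtle as the pet for house 3.
The person who drives a truck is narrowed to house 2 or 3; consider each.
Placing it in house 3 leads to a contradiction, so it's in house 2.
The daisy grower is in house 3 (clue 11).
House 3 vehicle: only van fits.
The only flower still possible for house 4 is iris.
So: house 1 = sedan/carnation/snake, house 2 = truck/poppy/fish, house 3 = van/daisy/turtle, house 4 = pickup/iris/ferret, house 5 = coupe/sunflower/dog.

dog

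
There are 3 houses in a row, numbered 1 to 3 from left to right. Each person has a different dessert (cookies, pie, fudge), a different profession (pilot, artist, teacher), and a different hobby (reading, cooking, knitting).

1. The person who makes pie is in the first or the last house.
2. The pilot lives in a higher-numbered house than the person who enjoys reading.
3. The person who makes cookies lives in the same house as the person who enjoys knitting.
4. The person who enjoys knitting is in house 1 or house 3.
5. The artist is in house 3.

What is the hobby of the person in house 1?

From clue 5, the artist must be in house 3.
The only profession still possible for house 1 is teacher.
House 2's profession must be pilot (nothing else left).
By clue 2, the person who enjoys reading is in house 1.
So house 2 gets fudge for dessert.
House 2's hobby must be cooking (nothing else left).
The only hobby still possible for house 3 is knitting.
Clue 3: the person who makes cookies is in house 3.
So house 1 gets pie for dessert.
So: house 1 = pie/teacher/reading, house 2 = fudge/pilot/cooking, house 3 = cookies/artist/knitting.

reading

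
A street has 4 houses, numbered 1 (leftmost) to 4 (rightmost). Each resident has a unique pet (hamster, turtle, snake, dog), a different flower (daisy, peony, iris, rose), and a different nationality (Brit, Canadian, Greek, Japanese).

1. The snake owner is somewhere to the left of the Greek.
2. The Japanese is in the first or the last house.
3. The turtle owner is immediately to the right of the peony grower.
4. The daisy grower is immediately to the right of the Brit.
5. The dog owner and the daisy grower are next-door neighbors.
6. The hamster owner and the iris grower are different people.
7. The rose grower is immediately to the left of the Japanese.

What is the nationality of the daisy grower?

Japanese

Clue 7: the rose grower is in house 3.
The Japanese is in house 4 (clue 7).
The only pet still possible for house 4 is hamster.
So house 4 gets daisy for flower.
The Brit is in house 3 (clue 4).
By clue 5, the dog owner is in house 3.
That leaves snake as the pet for house 1.
House 2's pet must be turtle (nothing else left).
House 1 nationality: only Canadian fits.
House 2's nationality must be Greek (nothing else left).
By clue 3, the peony grower is in house 1.
That leaves iris as the flower for house 2.
So: house 1 = snake/peony/Canadian, house 2 = turtle/iris/Greek, house 3 = dog/rose/Brit, house 4 = hamster/daisy/Japanese.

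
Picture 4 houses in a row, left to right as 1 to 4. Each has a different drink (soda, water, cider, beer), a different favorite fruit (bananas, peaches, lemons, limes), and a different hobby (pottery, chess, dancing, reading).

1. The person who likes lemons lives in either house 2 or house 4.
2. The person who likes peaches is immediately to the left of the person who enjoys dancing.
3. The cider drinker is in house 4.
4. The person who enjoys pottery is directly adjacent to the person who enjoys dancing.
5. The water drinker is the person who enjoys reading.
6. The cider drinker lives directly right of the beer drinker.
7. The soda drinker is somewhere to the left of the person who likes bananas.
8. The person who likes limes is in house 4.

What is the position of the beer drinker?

3

From clue 3, the cider drinker must be in house 4.
The beer drinker is in house 3 (clue 6).
Clue 8: the person who likes limes is in house 4.
So house 1 gets peaches for favorite fruit.
That leaves bananas as the favorite fruit for house 3.
By clue 2, the person who enjoys dancing is in house 2.
That leaves lemons as the favorite fruit for house 2.
House 1's hobby must be reading (nothing else left).
The only hobby still possible for house 4 is chess.
Clue 5 places the water drinker in house 1.
The only drink still possible for house 2 is soda.
House 3's hobby must be pottery (nothing else left).
So: house 1 = water/peaches/reading, house 2 = soda/lemons/dancing, house 3 = beer/bananas/pottery, house 4 = cider/limes/chess.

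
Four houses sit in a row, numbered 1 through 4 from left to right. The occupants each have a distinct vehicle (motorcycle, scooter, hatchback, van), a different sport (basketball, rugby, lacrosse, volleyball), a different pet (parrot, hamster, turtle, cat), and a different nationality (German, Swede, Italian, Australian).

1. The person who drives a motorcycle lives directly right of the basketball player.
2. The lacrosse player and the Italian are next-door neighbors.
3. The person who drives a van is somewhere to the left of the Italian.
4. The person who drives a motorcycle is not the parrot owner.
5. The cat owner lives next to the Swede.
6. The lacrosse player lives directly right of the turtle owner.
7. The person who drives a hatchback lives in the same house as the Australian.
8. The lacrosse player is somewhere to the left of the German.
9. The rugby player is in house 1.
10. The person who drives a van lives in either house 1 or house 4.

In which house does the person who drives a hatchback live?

By clue 9, the rugby player is in house 1.
By clue 10, the person who drives a van is in house 1.
The only sport still possible for house 4 is volleyball.
The only nationality still possible for house 1 is Swede.
Clue 5: the cat owner is in house 2.
Clue 6 places the lacrosse player in house 2.
House 3 sport: only basketball fits.
House 1 pet: only turtle fits.
By clue 1, the person who drives a motorcycle is in house 4.
Clue 2: the Italian is in house 3.
From clue 4, the parrot owner must be in house 3.
House 4 pet: only hamster fits.
So house 2 gets Australian for nationality.
House 4 nationality: only German fits.
The person who drives a hatchback is in house 2 (clue 7).
House 3's vehicle must be scooter (nothing else left).
So: house 1 = van/rugby/turtle/Swede, house 2 = hatchback/lacrosse/cat/Australian, house 3 = scooter/basketball/parrot/Italian, house 4 = motorcycle/volleyball/hamster/German.

2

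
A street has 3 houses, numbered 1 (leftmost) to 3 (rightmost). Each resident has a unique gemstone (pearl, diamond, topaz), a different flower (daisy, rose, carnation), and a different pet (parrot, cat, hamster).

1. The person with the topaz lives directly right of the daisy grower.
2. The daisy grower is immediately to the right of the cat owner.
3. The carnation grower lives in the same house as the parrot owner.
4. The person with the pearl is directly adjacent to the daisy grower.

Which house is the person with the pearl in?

By clue 2, the daisy grower is in house 2.
From clue 2, the cat owner must be in house 1.
Clue 1 places the person with the topaz in house 3.
Clue 3 places the carnation grower in house 3.
Clue 3: the parrot owner is in house 3.
House 2 gemstone: only diamond fits.
So house 1 gets rose for flower.
The only pet still possible for house 2 is hamster.
House 1's gemstone must be pearl (nothing else left).
So: house 1 = pearl/rose/cat, house 2 = diamond/daisy/hamster, house 3 = topaz/carnation/parrot.

1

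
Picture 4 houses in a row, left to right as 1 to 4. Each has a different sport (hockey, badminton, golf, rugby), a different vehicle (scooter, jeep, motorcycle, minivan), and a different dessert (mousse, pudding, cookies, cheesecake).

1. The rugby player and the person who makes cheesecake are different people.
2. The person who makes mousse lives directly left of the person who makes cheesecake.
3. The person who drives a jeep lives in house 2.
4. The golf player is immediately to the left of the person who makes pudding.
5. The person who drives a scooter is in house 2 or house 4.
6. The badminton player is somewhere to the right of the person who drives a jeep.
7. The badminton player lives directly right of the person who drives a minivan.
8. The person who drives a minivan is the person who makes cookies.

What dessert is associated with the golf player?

cookies

Clue 3 places the person who drives a jeep in house 2.
The only vehicle still possible for house 1 is motorcycle.
The only vehicle still possible for house 3 is minivan.
House 4's vehicle must be scooter (nothing else left).
So house 1 gets mousse for dessert.
Clue 2: the person who makes cheesecake is in house 2.
Clue 7: the badminton player is in house 4.
Clue 8 places the person who makes cookies in house 3.
House 4 dessert: only pudding fits.
The golf player is in house 3 (clue 4).
House 1's sport must be rugby (nothing else left).
So house 2 gets hockey for sport.
So: house 1 = rugby/motorcycle/mousse, house 2 = hockey/jeep/cheesecake, house 3 = golf/minivan/cookies, house 4 = badminton/scooter/pudding.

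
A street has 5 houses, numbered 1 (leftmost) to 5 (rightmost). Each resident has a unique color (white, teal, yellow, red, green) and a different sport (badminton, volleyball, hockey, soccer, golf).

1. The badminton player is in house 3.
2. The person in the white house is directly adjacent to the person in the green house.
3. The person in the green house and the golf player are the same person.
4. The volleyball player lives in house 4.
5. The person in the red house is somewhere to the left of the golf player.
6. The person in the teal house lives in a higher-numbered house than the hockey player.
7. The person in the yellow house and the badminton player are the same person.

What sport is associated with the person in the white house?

volleyball

By clue 1, the badminton player is in house 3.
Clue 4: the volleyball player is in house 4.
By clue 7, the person in the yellow house is in house 3.
The person in the green house is narrowed to house 2 or 5; consider each.
Placing it in house 2 leads to a contradiction, so it's in house 5.
Clue 2: the person in the white house is in house 4.
Clue 3: the golf player is in house 5.
The only color still possible for house 1 is red.
House 2's color must be teal (nothing else left).
The hockey player is in house 1 (clue 6).
House 2 sport: only soccer fits.
So: house 1 = red/hockey, house 2 = teal/soccer, house 3 = yellow/badminton, house 4 = white/volleyball, house 5 = green/golf.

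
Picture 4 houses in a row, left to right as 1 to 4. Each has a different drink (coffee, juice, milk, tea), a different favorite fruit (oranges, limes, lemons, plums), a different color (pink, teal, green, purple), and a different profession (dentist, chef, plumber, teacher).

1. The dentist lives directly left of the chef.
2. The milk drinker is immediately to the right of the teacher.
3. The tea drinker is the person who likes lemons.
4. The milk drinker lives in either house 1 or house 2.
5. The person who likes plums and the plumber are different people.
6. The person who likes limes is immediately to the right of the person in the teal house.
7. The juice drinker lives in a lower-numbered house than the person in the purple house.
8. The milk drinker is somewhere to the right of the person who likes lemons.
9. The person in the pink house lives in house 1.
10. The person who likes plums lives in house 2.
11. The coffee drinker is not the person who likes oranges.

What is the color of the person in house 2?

Clue 4 places the milk drinker in house 2.
The person who likes lemons is in house 1 (clue 8).
By clue 9, the person in the pink house is in house 1.
Clue 10 places the person who likes plums in house 2.
Clue 2: the teacher is in house 1.
From clue 3, the tea drinker must be in house 1.
The only drink still possible for house 4 is coffee.
From clue 7, the person in the purple house must be in house 4.
From clue 11, the person who likes oranges must be in house 3.
House 3 drink: only juice fits.
So house 4 gets limes for favorite fruit.
That leaves dentist as the profession for house 2.
By clue 1, the chef is in house 3.
Clue 6 places the person in the teal house in house 3.
That leaves green as the color for house 2.
House 4 profession: only plumber fits.
So: house 1 = tea/lemons/pink/teacher, house 2 = milk/plums/green/dentist, house 3 = juice/oranges/teal/chef, house 4 = coffee/limes/purple/plumber.

green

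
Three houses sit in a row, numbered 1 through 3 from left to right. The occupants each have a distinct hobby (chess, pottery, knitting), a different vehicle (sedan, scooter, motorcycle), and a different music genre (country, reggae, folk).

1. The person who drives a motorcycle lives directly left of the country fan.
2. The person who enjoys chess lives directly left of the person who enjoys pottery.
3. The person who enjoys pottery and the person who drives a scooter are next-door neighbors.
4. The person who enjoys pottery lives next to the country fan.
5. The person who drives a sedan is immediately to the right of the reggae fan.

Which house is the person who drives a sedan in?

The person who enjoys chess is narrowed to house 1 or 2; consider each.
Placing it in house 2 leads to a contradiction, so it's in house 1.
Clue 2: the person who enjoys pottery is in house 2.
The country fan is in house 3 (clue 4).
House 3 hobby: only knitting fits.
Clue 1 places the person who drives a motorcycle in house 2.
The only vehicle still possible for house 1 is scooter.
The only vehicle still possible for house 3 is sedan.
From clue 5, the reggae fan must be in house 2.
So house 1 gets folk for music genre.
So: house 1 = chess/scooter/folk, house 2 = pottery/motorcycle/reggae, house 3 = knitting/sedan/country.

3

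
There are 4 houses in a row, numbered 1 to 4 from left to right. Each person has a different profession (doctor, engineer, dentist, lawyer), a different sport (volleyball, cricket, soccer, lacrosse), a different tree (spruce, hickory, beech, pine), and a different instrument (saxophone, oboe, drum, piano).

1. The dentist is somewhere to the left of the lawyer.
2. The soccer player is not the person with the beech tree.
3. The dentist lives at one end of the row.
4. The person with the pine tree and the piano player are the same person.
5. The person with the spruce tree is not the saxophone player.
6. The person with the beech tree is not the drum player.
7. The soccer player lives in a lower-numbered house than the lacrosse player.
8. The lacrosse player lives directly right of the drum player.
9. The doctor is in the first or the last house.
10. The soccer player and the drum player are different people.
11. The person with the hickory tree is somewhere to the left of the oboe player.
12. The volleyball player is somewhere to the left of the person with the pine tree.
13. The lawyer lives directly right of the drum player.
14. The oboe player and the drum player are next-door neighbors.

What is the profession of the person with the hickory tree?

dentist

Clue 3: the dentist is in house 1.
That leaves doctor as the profession for house 4.
The only sport still possible for house 4 is cricket.
The engineer is narrowed to house 2 or 3; consider each.
Placing it in house 3 leads to a contradiction, so it's in house 2.
The only profession still possible for house 3 is lawyer.
By clue 13, the drum player is in house 2.
From clue 14, the oboe player must be in house 3.
The only instrument still possible for house 1 is saxophone.
The only instrument still possible for house 4 is piano.
By clue 4, the person with the pine tree is in house 4.
From clue 8, the lacrosse player must be in house 3.
Clue 10: the soccer player is in house 1.
That leaves volleyball as the sport for house 2.
Clue 2 places the person with the beech tree in house 3.
House 1 tree: only hickory fits.
That leaves spruce as the tree for house 2.
So: house 1 = dentist/soccer/hickory/saxophone, house 2 = engineer/volleyball/spruce/drum, house 3 = lawyer/lacrosse/beech/oboe, house 4 = doctor/cricket/pine/piano.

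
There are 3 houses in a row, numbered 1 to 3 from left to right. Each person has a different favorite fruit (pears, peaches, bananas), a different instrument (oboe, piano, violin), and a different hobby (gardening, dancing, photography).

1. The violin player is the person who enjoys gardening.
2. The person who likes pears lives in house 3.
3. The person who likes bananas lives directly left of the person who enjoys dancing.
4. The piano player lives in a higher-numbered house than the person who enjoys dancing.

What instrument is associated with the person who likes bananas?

Clue 2: the person who likes pears is in house 3.
By clue 4, the piano player is in house 3.
Clue 4: the person who enjoys dancing is in house 2.
From clue 1, the violin player must be in house 1.
The person who enjoys gardening is in house 1 (clue 1).
Clue 3: the person who likes bananas is in house 1.
The only favorite fruit still possible for house 2 is peaches.
House 2 instrument: only oboe fits.
The only hobby still possible for house 3 is photography.
So: house 1 = bananas/violin/gardening, house 2 = peaches/oboe/dancing, house 3 = pears/piano/photography.

violin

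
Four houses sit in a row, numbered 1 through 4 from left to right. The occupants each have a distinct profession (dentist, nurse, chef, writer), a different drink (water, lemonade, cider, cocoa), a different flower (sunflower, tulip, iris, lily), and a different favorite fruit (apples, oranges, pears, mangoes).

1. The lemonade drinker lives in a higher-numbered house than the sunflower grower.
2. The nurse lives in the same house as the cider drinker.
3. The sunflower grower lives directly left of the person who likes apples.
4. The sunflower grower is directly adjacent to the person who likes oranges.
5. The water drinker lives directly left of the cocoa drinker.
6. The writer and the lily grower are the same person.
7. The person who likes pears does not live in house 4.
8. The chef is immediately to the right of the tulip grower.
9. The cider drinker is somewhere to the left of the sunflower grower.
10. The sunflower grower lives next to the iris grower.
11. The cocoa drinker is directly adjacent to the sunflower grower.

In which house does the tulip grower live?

The nurse is narrowed to house 1 or 2; consider each.
Placing it in house 2 leads to a contradiction, so it's in house 1.
Clue 2: the cider drinker is in house 1.
House 2's drink must be water (nothing else left).
The cocoa drinker is in house 3 (clue 5).
The sunflower grower is in house 2 (clue 11).
The only drink still possible for house 4 is lemonade.
Clue 3: the person who likes apples is in house 3.
House 4's flower must be lily (nothing else left).
That leaves oranges as the favorite fruit for house 1.
The only favorite fruit still possible for house 2 is pears.
House 4's favorite fruit must be mangoes (nothing else left).
The writer is in house 4 (clue 6).
House 3 profession: only dentist fits.
Clue 8 places the tulip grower in house 1.
The only profession still possible for house 2 is chef.
The only flower still possible for house 3 is iris.
So: house 1 = nurse/cider/tulip/oranges, house 2 = chef/water/sunflower/pears, house 3 = dentist/cocoa/iris/apples, house 4 = writer/lemonade/lily/mangoes.

1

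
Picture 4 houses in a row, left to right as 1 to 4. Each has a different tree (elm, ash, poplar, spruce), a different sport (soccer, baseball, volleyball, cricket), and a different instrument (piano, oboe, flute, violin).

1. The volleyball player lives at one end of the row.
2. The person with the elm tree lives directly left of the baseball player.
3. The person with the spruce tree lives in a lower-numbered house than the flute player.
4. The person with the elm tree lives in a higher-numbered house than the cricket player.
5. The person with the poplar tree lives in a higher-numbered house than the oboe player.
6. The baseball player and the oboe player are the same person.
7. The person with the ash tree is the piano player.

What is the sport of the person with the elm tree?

soccer

From clue 2, the person with the elm tree must be in house 2.
The baseball player is in house 3 (clue 2).
By clue 4, the cricket player is in house 1.
From clue 6, the oboe player must be in house 3.
So house 2 gets soccer for sport.
That leaves volleyball as the sport for house 4.
Clue 5: the person with the poplar tree is in house 4.
The only tree still possible for house 3 is spruce.
The flute player is in house 4 (clue 3).
By clue 7, the piano player is in house 1.
So house 1 gets ash for tree.
So house 2 gets violin for instrument.
So: house 1 = ash/cricket/piano, house 2 = elm/soccer/violin, house 3 = spruce/baseball/oboe, house 4 = poplar/volleyball/flute.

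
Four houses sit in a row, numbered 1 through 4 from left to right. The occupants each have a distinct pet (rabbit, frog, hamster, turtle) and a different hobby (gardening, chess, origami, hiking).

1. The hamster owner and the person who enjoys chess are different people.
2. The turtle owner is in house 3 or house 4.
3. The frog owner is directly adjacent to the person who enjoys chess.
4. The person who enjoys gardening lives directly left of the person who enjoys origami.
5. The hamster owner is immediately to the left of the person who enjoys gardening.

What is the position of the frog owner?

The hamster owner is narrowed to house 1 or 2; consider each.
Placing it in house 2 leads to a contradiction, so it's in house 1.
By clue 5, the person who enjoys gardening is in house 2.
That leaves hiking as the hobby for house 1.
Clue 4: the person who enjoys origami is in house 3.
So house 4 gets chess for hobby.
The frog owner is in house 3 (clue 3).
That leaves rabbit as the pet for house 2.
House 4 pet: only turtle fits.
So: house 1 = hamster/hiking, house 2 = rabbit/gardening, house 3 = frog/origami, house 4 = turtle/chess.

3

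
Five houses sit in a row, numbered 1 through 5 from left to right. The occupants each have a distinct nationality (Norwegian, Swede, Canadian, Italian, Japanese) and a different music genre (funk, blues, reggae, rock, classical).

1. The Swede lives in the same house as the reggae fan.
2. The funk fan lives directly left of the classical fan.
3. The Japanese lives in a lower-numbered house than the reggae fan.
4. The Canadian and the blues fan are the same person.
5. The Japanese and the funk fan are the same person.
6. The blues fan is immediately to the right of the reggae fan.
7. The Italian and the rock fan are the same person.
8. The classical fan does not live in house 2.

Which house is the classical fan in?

3

The only music genre still possible for house 1 is rock.
The Italian is in house 1 (clue 7).
House 2's music genre must be funk (nothing else left).
House 5 music genre: only blues fits.
The classical fan is in house 3 (clue 2).
From clue 4, the Canadian must be in house 5.
Clue 5 places the Japanese in house 2.
From clue 6, the reggae fan must be in house 4.
The Swede is in house 4 (clue 1).
House 3's nationality must be Norwegian (nothing else left).
So: house 1 = Italian/rock, house 2 = Japanese/funk, house 3 = Norwegian/classical, house 4 = Swede/reggae, house 5 = Canadian/blues.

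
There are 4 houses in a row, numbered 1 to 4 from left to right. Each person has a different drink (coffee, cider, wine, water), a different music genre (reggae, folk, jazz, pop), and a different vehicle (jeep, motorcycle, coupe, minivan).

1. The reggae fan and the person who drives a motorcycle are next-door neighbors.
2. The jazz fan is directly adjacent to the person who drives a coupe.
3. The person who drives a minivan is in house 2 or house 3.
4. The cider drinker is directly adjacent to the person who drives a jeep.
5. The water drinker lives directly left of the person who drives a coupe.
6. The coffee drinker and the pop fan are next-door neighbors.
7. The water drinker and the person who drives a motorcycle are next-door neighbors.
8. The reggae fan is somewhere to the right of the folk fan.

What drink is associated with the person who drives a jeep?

coffee

The person who drives a minivan is narrowed to house 2 or 3; consider each.
Placing it in house 3 leads to a contradiction, so it's in house 2.
The water drinker is narrowed to house 2 or 3; consider each.
Placing it in house 3 leads to a contradiction, so it's in house 2.
From clue 5, the person who drives a coupe must be in house 3.
House 4's vehicle must be jeep (nothing else left).
Clue 1 places the reggae fan in house 2.
Clue 4 places the cider drinker in house 3.
The folk fan is in house 1 (clue 8).
House 3's music genre must be pop (nothing else left).
The only music genre still possible for house 4 is jazz.
So house 1 gets motorcycle for vehicle.
From clue 6, the coffee drinker must be in house 4.
That leaves wine as the drink for house 1.
So: house 1 = wine/folk/motorcycle, house 2 = water/reggae/minivan, house 3 = cider/pop/coupe, house 4 = coffee/jazz/jeep.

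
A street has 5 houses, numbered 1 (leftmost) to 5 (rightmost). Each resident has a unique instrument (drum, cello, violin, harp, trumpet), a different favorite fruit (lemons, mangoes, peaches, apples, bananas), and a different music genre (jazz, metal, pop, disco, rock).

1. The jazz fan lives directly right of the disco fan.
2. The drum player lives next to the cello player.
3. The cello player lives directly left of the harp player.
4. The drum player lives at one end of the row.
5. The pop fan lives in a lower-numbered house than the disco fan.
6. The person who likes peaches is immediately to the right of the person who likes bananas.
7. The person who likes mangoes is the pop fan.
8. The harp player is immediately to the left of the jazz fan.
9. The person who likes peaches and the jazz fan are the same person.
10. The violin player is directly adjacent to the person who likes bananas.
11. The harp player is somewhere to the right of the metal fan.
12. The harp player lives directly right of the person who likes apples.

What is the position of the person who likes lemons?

5

The cello player is in house 2 (clue 3).
The harp player is in house 3 (clue 3).
Clue 8: the jazz fan is in house 4.
From clue 9, the person who likes peaches must be in house 4.
Clue 12 places the person who likes apples in house 2.
That leaves bananas as the favorite fruit for house 3.
House 5 favorite fruit: only lemons fits.
House 5 music genre: only rock fits.
Clue 1: the disco fan is in house 3.
By clue 2, the drum player is in house 1.
From clue 7, the pop fan must be in house 1.
Clue 10: the violin player is in house 4.
House 5 instrument: only trumpet fits.
The only favorite fruit still possible for house 1 is mangoes.
The only music genre still possible for house 2 is metal.
So: house 1 = drum/mangoes/pop, house 2 = cello/apples/metal, house 3 = harp/bananas/disco, house 4 = violin/peaches/jazz, house 5 = trumpet/lemons/rock.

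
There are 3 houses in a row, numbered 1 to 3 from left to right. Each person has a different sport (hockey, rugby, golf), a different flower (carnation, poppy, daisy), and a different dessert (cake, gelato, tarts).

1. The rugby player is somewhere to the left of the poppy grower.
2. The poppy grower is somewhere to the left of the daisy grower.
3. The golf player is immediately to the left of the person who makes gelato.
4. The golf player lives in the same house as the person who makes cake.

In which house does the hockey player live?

The poppy grower is in house 2 (clue 2).
Clue 2: the daisy grower is in house 3.
House 3's sport must be hockey (nothing else left).
House 1's flower must be carnation (nothing else left).
From clue 1, the rugby player must be in house 1.
So house 2 gets golf for sport.
From clue 3, the person who makes gelato must be in house 3.
Clue 4 places the person who makes cake in house 2.
That leaves tarts as the dessert for house 1.
So: house 1 = rugby/carnation/tarts, house 2 = golf/poppy/cake, house 3 = hockey/daisy/gelato.

3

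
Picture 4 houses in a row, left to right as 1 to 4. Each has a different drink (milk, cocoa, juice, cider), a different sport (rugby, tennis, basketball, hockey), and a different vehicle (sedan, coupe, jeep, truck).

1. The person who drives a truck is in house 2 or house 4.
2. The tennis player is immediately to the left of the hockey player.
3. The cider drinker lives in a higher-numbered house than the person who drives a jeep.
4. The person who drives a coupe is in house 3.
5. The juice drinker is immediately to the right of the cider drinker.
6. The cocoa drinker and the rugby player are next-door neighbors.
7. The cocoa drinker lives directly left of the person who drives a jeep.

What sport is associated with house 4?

Clue 4: the person who drives a coupe is in house 3.
House 1 vehicle: only sedan fits.
House 2's vehicle must be jeep (nothing else left).
The only vehicle still possible for house 4 is truck.
The cider drinker is in house 3 (clue 3).
By clue 5, the juice drinker is in house 4.
By clue 7, the cocoa drinker is in house 1.
That leaves milk as the drink for house 2.
Clue 6: the rugby player is in house 2.
From clue 2, the tennis player must be in house 3.
Clue 2 places the hockey player in house 4.
The only sport still possible for house 1 is basketball.
So: house 1 = cocoa/basketball/sedan, house 2 = milk/rugby/jeep, house 3 = cider/tennis/coupe, house 4 = juice/hockey/truck.

hockey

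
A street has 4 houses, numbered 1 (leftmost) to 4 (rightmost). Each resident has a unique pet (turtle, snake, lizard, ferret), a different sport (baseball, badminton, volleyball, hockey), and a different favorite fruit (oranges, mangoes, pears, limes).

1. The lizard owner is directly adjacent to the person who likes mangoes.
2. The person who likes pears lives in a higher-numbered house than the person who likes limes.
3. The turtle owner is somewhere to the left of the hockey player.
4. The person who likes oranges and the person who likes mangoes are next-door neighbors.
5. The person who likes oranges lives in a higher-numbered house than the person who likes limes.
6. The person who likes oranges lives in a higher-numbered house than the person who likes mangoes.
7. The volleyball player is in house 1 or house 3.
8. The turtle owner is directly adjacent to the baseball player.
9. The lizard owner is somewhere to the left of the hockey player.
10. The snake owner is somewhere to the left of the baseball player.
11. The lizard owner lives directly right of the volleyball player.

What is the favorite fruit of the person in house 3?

Clue 11 places the lizard owner in house 2.
Clue 11: the volleyball player is in house 1.
The only pet still possible for house 4 is ferret.
The snake owner is narrowed to house 1 or 3; consider each.
Placing it in house 3 leads to a contradiction, so it's in house 1.
So house 3 gets turtle for pet.
Clue 3: the hockey player is in house 4.
House 3's sport must be badminton (nothing else left).
House 2 sport: only baseball fits.
The person who likes mangoes is narrowed to house 1 or 3; consider each.
Placing it in house 1 leads to a contradiction, so it's in house 3.
Clue 6 places the person who likes oranges in house 4.
So house 1 gets limes for favorite fruit.
The only favorite fruit still possible for house 2 is pears.
So: house 1 = snake/volleyball/limes, house 2 = lizard/baseball/pears, house 3 = turtle/badminton/mangoes, house 4 = ferret/hockey/oranges.

mangoes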